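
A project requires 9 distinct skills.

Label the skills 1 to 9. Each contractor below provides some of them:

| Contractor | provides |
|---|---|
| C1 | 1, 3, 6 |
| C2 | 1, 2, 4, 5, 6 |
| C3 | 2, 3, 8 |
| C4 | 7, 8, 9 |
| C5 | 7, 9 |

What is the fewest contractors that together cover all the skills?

Take {C2, C3, C4}. Their union is {1, 2, 3, 4, 5, 6, 7, 8, 9}, which is all 9 skills.
Only C2 contains 4, so C2 is forced; the remaining 4 skills need at least 2 more contractors (each remaining contractor adds at most 3) — so at least 3 contractors are needed, and 3 is optimal.

3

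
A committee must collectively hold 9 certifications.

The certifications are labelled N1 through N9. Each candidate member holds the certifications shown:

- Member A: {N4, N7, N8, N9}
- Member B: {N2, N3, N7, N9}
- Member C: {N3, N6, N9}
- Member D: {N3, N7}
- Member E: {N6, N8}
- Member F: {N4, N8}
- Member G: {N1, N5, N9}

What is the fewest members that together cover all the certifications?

4

B and C and F and G together: B ∪ C ∪ F ∪ G = {N1, N2, N3, N4, N5, N6, N7, N8, N9} — every certification is covered.
Only B contains N2, so B is forced; the remaining 5 certifications need at least 3 more members (each remaining member adds at most 2) — so at least 4 members are needed, and 4 is optimal.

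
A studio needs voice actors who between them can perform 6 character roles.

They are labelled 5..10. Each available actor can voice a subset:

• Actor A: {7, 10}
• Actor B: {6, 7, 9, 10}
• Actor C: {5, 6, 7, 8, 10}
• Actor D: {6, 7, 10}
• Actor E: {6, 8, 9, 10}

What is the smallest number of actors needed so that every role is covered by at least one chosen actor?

C and E together: C ∪ E = {5, 6, 7, 8, 9, 10} — every role is covered.
No single actor has all 6 roles (the largest, C, has 5), so 2 is optimal.

2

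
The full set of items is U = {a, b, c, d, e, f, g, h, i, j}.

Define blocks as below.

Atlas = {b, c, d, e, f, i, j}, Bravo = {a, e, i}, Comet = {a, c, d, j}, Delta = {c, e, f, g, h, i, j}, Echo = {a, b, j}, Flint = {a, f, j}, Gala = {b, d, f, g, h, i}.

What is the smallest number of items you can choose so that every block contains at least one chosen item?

The 2 items {i, j} hit every block.
No single item lies in every block, so at least 2 are needed and 2 is optimal.

2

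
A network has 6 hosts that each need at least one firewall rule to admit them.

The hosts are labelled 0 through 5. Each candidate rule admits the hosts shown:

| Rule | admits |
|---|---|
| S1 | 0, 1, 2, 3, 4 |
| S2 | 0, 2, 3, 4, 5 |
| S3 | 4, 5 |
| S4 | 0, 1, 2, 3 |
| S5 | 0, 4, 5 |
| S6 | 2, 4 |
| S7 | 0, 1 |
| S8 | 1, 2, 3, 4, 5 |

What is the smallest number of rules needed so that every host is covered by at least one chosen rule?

S1 and S5 together: S1 ∪ S5 = {0, 1, 2, 3, 4, 5} — every host is covered.
No single rule has all 6 hosts (the largest, S1, has 5), so 2 is optimal.

2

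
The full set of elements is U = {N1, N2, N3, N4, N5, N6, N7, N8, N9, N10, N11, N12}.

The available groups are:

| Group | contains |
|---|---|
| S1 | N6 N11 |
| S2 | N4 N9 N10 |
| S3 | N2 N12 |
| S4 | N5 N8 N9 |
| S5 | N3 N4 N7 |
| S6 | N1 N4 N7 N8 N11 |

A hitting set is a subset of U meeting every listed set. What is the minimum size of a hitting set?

H = {N4, N6, N9, N12} meets every group (each contains at least one member of H), and |H| = 4.
The groups S1, S3, S4, S5 are pairwise disjoint, so any hitting set needs a separate element for each — at least 4. Hence 4 is optimal.

4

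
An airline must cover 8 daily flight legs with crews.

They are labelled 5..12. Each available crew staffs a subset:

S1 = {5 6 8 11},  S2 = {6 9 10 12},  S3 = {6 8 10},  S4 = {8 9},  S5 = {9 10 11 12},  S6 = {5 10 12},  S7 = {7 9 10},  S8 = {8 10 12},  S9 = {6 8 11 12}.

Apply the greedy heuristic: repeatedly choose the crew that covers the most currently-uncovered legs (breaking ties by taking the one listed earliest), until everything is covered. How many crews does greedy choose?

3

Greedy: pick S1 (covers 4 new) → pick S2 (covers 3 new) → pick S7 (covers 1 new). Total picks: 3.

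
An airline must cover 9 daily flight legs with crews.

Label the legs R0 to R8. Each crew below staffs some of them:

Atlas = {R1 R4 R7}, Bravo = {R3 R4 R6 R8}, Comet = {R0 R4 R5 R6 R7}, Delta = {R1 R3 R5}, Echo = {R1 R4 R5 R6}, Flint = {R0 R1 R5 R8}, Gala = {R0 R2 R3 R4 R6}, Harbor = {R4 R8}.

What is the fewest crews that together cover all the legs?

Take {Comet, Flint, Gala}. Their union is {R0, R1, R2, R3, R4, R5, R6, R7, R8}, which is all 9 legs.
Only Gala contains R2, so Gala is forced; the remaining 4 legs need at least 2 more crews (each remaining crew adds at most 3) — so at least 3 crews are needed, and 3 is optimal.

3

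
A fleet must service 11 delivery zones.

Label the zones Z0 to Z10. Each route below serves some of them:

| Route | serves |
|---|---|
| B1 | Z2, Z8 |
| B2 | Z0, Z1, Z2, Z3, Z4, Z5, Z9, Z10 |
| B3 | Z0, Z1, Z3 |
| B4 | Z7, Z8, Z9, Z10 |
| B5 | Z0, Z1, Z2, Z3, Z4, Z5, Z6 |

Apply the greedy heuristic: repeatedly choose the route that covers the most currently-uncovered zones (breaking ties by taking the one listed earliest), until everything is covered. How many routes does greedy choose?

3

Greedy: pick B2 (covers 8 new) → pick B4 (covers 2 new) → pick B5 (covers 1 new). Total picks: 3.
(The true minimum cover uses only 2 routes, so greedy is not optimal here.)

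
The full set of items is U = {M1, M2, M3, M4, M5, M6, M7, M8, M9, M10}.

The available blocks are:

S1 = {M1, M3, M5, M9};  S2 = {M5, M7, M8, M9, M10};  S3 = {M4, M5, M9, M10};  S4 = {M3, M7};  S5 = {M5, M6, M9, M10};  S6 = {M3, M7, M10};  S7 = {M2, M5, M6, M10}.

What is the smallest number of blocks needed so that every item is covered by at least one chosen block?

Take {S1, S2, S3, S7}. Their union is {M1, M2, M3, M4, M5, M6, M7, M8, M9, M10}, which is all 10 items.
Only S3 contains M4, so S3 is forced; the remaining 6 items need at least 3 more blocks (each remaining block adds at most 2) — so at least 4 blocks are needed, and 4 is optimal.

4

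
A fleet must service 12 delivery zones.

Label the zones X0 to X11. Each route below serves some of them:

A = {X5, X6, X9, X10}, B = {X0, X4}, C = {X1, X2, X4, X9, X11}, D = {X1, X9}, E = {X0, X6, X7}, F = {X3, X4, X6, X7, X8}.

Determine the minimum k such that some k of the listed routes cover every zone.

A and C and E and F together: A ∪ C ∪ E ∪ F = {X0, X1, X2, X3, X4, X5, X6, X7, X8, X9, X10, X11} — every zone is covered.
No 3 of the 6 routes cover everything (all 20 combinations miss at least one zone), so 4 is optimal.

4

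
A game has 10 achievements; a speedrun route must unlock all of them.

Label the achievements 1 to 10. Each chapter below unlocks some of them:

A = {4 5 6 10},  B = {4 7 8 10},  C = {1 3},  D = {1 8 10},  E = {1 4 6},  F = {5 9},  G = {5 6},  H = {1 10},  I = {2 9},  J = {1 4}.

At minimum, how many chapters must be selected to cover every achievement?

4

B and C and G and I together: B ∪ C ∪ G ∪ I = {1, 2, 3, 4, 5, 6, 7, 8, 9, 10} — every achievement is covered.
Only B contains 7, so B is forced; the remaining 6 achievements need at least 3 more chapters (each remaining chapter adds at most 2) — so at least 4 chapters are needed, and 4 is optimal.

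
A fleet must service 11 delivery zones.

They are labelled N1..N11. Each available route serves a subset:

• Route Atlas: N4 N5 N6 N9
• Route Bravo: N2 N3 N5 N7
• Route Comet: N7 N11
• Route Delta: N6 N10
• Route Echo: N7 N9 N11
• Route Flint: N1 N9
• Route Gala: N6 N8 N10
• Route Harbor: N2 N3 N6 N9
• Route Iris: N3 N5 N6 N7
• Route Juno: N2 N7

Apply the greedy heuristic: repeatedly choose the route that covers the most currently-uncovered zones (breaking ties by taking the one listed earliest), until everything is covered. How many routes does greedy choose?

5

Greedy: pick Atlas (covers 4 new) → pick Bravo (covers 3 new) → pick Gala (covers 2 new) → pick Comet (covers 1 new) → pick Flint (covers 1 new). Total picks: 5.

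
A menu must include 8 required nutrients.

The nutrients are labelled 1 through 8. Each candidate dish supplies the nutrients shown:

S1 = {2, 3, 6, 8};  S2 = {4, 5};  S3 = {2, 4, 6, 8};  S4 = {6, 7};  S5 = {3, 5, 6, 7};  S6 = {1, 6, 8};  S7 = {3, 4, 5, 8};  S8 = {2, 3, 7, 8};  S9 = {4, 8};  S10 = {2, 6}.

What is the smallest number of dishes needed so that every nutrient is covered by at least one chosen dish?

3

S3 and S5 and S6 together: S3 ∪ S5 ∪ S6 = {1, 2, 3, 4, 5, 6, 7, 8} — every nutrient is covered.
Only S6 contains 1, so S6 is forced; the remaining 5 nutrients need at least 2 more dishes (each remaining dish adds at most 3) — so at least 3 dishes are needed, and 3 is optimal.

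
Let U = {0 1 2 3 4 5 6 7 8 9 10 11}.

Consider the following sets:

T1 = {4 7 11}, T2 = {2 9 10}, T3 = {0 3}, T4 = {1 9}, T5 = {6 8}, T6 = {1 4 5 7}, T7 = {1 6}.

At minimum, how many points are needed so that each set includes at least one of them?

4

H = {0, 6, 7, 9} meets every set (each contains at least one member of H), and |H| = 4.
The sets T2, T3, T5, T6 are pairwise disjoint, so any hitting set needs a separate point for each — at least 4. Hence 4 is optimal.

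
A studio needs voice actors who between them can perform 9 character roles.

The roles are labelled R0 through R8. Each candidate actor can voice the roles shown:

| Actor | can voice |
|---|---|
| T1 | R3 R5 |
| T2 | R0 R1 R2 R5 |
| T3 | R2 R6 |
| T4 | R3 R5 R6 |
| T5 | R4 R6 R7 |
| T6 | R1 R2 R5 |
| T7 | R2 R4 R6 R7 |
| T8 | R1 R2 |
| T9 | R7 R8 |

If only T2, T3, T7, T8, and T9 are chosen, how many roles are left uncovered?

1

Union of T2, T3, T7, T8, T9 = {R0, R1, R2, R4, R5, R6, R7, R8}.
Not covered: R3 — 1 role.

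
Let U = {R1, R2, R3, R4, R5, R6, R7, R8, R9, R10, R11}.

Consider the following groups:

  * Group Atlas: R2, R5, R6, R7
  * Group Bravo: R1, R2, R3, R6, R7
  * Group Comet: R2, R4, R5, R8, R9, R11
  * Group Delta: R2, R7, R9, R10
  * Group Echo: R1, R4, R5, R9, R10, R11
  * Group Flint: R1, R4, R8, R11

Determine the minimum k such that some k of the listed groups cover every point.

Bravo and Comet and Delta together: Bravo ∪ Comet ∪ Delta = {R1, R2, R3, R4, R5, R6, R7, R8, R9, R10, R11} — every point is covered.
Only Bravo contains R3, so Bravo is forced; the remaining 6 points need at least 2 more groups (each remaining group adds at most 5) — so at least 3 groups are needed, and 3 is optimal.

3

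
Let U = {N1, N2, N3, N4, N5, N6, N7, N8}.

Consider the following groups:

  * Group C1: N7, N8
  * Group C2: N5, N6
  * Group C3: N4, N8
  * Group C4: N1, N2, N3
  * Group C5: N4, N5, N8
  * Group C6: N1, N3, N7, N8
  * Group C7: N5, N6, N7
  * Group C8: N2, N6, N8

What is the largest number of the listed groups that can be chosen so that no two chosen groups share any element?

3

C2, C3, C4 are pairwise disjoint (C2={N5,N6}; C3={N4,N8}; C4={N1,N2,N3}).
Every remaining group overlaps one of these, and no 4 of the listed groups are pairwise disjoint, so 3 is the maximum.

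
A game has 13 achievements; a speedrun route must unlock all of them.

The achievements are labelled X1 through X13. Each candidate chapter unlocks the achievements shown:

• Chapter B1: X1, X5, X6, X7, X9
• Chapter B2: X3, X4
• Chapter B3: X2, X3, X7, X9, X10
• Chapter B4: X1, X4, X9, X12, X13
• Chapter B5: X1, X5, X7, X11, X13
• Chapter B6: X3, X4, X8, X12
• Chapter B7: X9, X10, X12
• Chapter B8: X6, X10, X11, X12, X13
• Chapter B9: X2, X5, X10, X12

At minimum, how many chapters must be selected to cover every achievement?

4

B3 and B5 and B6 and B8 together: B3 ∪ B5 ∪ B6 ∪ B8 = {X1, X2, X3, X4, X5, X6, X7, X8, X9, X10, X11, X12, X13} — every achievement is covered.
No 3 of the 9 chapters cover everything (all 84 combinations miss at least one achievement), so 4 is optimal.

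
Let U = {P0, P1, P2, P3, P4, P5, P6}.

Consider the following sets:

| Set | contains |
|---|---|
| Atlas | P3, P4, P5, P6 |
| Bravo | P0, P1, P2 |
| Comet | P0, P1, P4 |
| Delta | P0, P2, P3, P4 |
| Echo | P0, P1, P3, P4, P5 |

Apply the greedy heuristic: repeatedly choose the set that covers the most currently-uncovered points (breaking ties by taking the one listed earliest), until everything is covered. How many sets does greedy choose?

3

Greedy: pick Echo (covers 5 new) → pick Atlas (covers 1 new) → pick Bravo (covers 1 new). Total picks: 3.
(The true minimum cover uses only 2 sets, so greedy is not optimal here.)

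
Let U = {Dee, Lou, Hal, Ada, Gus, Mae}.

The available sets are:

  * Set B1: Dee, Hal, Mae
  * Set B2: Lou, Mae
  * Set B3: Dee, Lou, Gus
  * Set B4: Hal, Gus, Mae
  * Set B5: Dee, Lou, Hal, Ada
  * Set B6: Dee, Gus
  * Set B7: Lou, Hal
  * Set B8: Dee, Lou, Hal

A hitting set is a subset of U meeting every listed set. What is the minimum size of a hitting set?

The 3 elements {Lou, Hal, Gus} hit every set.
No choice of 2 elements meets every set, so 3 is the minimum.

3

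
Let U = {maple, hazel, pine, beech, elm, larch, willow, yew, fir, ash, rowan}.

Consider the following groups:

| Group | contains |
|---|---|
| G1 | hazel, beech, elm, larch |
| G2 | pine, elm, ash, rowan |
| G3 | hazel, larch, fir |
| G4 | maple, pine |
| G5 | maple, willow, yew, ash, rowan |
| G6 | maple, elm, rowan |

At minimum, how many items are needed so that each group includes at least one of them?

H = {maple, larch, ash} meets every group (each contains at least one member of H), and |H| = 3.
No choice of 2 items meets every group, so 3 is the minimum.

3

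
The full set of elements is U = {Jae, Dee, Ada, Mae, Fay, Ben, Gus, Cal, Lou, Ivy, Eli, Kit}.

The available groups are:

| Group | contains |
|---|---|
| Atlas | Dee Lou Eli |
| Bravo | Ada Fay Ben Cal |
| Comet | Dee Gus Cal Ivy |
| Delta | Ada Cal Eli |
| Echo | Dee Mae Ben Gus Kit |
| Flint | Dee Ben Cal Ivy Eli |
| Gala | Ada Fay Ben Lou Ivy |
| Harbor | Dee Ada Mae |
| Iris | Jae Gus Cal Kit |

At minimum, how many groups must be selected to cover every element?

Flint and Gala and Harbor and Iris together: Flint ∪ Gala ∪ Harbor ∪ Iris = {Jae, Dee, Ada, Mae, Fay, Ben, Gus, Cal, Lou, Ivy, Eli, Kit} — every element is covered.
No 3 of the 9 groups cover everything (all 84 combinations miss at least one element), so 4 is optimal.

4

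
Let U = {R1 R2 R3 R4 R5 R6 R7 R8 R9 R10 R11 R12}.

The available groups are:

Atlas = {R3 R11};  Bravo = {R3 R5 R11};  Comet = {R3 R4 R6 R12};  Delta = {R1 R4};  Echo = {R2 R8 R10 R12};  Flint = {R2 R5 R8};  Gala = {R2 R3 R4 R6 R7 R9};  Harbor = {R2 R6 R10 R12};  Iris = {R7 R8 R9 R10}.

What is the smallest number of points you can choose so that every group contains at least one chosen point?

Take H = {R2, R4, R10, R11}. Each listed group contains at least one of these, so H is a hitting set of size 4.
No choice of 3 points meets every group, so 4 is the minimum.

4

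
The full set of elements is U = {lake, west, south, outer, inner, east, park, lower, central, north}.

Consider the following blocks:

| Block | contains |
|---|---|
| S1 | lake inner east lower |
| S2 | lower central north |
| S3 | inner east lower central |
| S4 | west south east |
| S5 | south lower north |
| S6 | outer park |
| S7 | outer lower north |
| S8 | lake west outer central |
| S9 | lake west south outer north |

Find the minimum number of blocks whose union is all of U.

3

S3, S6, and S9 cover everything between them: the union {lake, west, south, outer, inner, east, park, lower, central, north} is all of U.
Only S6 contains park, so S6 is forced; the remaining 8 elements need at least 2 more blocks (each remaining block adds at most 4) — so at least 3 blocks are needed, and 3 is optimal.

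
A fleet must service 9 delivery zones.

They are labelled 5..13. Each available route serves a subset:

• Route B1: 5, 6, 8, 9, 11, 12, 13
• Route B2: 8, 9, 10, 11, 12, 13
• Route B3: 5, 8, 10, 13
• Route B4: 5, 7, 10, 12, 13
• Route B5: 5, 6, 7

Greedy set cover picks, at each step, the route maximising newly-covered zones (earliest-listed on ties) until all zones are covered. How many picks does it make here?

Greedy: pick B1 (covers 7 new) → pick B4 (covers 2 new). Total picks: 2.

2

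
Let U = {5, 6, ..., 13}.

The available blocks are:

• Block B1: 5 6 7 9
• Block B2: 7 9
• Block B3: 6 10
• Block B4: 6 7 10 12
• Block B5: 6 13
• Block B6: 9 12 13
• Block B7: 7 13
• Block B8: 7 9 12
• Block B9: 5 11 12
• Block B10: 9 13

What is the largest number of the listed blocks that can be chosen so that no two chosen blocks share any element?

B3, B9, B10 are pairwise disjoint (B3={6,10}; B9={5,11,12}; B10={9,13}).
Every remaining block overlaps one of these, and no 4 of the listed blocks are pairwise disjoint, so 3 is the maximum.

3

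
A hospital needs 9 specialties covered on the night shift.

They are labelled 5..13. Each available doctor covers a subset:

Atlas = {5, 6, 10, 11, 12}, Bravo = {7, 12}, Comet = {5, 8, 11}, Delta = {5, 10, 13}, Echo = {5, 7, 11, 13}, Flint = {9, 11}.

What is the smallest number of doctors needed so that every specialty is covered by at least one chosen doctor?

4

Take {Atlas, Comet, Echo, Flint}. Their union is {5, 6, 7, 8, 9, 10, 11, 12, 13}, which is all 9 specialties.
No 3 of the 6 doctors cover everything (all 20 combinations miss at least one specialty), so 4 is optimal.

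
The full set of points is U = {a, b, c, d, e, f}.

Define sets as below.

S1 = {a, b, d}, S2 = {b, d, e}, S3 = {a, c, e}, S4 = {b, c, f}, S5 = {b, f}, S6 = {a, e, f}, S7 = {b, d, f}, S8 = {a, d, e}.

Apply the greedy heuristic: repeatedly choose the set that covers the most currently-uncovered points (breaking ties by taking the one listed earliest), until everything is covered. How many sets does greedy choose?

3

Greedy: pick S1 (covers 3 new) → pick S3 (covers 2 new) → pick S4 (covers 1 new). Total picks: 3.
(The true minimum cover uses only 2 sets, so greedy is not optimal here.)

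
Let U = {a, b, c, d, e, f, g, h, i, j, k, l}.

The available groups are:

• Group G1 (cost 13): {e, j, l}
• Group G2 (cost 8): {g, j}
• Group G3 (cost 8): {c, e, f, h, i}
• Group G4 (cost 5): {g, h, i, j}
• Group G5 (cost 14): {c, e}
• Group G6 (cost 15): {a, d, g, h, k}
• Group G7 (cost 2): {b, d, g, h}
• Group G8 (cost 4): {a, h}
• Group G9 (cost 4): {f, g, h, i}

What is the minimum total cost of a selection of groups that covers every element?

38

G1, G3, G6, G7 together cover every element (G1 ∪ G3 ∪ G6 ∪ G7 = {a, b, c, d, e, f, g, h, i, j, k, l}); total cost 13 + 8 + 15 + 2 = 38.
The greedy pick G7, G3, G8, G4, G1, G6 costs 47; no covering selection beats 38.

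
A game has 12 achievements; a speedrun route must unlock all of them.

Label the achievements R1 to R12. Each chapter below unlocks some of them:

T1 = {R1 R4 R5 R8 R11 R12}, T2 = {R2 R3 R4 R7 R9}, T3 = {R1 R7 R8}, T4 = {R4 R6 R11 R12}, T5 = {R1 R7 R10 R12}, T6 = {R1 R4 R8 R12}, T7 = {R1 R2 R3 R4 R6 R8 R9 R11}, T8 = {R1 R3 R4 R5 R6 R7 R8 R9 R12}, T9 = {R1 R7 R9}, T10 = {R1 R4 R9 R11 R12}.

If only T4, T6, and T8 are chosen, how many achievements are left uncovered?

Union of T4, T6, T8 = {R1, R3, R4, R5, R6, R7, R8, R9, R11, R12}.
Not covered: R2, R10 — 2 achievements.

2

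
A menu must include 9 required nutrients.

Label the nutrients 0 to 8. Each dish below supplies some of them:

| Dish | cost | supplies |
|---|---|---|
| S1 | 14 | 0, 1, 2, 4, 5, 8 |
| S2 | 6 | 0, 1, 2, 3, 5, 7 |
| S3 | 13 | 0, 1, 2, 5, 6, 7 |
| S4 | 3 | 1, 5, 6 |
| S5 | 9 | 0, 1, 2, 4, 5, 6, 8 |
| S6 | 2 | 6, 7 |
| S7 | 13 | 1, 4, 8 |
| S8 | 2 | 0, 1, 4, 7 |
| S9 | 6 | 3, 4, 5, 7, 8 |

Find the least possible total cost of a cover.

14

S2, S6, S9 together cover every nutrient (S2 ∪ S6 ∪ S9 = {0, 1, 2, 3, 4, 5, 6, 7, 8}); total cost 6 + 2 + 6 = 14.
The greedy pick S8, S4, S2, S9 costs 17; no covering selection beats 14.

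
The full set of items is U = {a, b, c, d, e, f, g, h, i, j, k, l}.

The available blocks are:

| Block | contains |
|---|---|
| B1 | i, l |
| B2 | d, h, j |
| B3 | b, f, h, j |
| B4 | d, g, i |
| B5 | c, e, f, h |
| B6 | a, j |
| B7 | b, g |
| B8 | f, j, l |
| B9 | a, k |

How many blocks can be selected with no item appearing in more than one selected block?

4

B1, B2, B7, B9 are pairwise disjoint (B1={i,l}; B2={d,h,j}; B7={b,g}; B9={a,k}).
Every remaining block overlaps one of these, and no 5 of the listed blocks are pairwise disjoint, so 4 is the maximum.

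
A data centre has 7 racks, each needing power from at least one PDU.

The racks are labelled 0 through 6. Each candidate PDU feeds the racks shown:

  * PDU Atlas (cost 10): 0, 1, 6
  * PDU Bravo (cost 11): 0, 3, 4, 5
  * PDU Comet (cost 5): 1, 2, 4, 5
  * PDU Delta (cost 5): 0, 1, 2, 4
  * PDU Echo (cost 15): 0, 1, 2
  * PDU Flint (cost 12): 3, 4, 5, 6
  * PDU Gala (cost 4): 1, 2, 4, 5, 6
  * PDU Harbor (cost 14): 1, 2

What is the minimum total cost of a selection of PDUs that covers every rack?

15

Bravo, Gala together cover every rack (Bravo ∪ Gala = {0, 1, 2, 3, 4, 5, 6}); total cost 11 + 4 = 15.
The greedy pick Gala, Delta, Bravo costs 20; no covering selection beats 15.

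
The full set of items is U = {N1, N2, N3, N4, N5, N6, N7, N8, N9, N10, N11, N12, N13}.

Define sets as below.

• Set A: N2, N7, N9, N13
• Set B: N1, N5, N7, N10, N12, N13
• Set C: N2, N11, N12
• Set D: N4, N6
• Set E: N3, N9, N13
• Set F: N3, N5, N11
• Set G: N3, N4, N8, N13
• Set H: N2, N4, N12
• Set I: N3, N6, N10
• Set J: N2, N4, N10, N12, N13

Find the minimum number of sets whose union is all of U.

5

A, B, C, G, and I cover everything between them: the union {N1, N2, N3, N4, N5, N6, N7, N8, N9, N10, N11, N12, N13} is all of U.
No 4 of the 10 sets cover everything (all 210 combinations miss at least one item), so 5 is optimal.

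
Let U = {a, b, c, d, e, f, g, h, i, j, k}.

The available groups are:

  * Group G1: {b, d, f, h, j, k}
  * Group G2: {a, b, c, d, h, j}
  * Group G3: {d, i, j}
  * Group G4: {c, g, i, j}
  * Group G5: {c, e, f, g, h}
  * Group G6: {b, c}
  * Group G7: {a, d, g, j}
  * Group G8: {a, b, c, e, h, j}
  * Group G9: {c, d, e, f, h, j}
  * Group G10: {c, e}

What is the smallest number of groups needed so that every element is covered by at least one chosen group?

Take {G1, G4, G8}. Their union is {a, b, c, d, e, f, g, h, i, j, k}, which is all 11 elements.
Only G1 contains k, so G1 is forced; the remaining 5 elements need at least 2 more groups (each remaining group adds at most 3) — so at least 3 groups are needed, and 3 is optimal.

3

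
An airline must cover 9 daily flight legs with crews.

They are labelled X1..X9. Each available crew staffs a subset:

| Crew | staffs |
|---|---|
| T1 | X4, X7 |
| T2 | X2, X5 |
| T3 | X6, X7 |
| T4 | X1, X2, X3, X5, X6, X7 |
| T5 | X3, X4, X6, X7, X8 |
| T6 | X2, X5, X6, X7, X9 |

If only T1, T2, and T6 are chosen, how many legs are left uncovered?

Union of T1, T2, T6 = {X2, X4, X5, X6, X7, X9}.
Not covered: X1, X3, X8 — 3 legs.

3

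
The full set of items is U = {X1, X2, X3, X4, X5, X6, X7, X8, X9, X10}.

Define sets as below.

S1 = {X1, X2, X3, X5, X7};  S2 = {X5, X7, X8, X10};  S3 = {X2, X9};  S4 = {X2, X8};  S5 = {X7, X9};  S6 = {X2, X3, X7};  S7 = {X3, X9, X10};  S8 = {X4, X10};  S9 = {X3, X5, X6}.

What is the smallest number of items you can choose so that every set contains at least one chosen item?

4

H = {X2, X3, X7, X10} meets every set (each contains at least one member of H), and |H| = 4.
The sets S4, S5, S8, S9 are pairwise disjoint, so any hitting set needs a separate item for each — at least 4. Hence 4 is optimal.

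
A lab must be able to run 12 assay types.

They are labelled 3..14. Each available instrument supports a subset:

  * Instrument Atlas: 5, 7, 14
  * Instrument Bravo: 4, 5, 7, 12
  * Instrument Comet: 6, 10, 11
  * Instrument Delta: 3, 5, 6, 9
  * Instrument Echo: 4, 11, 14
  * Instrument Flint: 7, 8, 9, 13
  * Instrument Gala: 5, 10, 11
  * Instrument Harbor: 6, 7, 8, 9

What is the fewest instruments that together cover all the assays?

Bravo and Delta and Echo and Flint and Gala together: Bravo ∪ Delta ∪ Echo ∪ Flint ∪ Gala = {3, 4, 5, 6, 7, 8, 9, 10, 11, 12, 13, 14} — every assay is covered.
No 4 of the 8 instruments cover everything (all 70 combinations miss at least one assay), so 5 is optimal.

5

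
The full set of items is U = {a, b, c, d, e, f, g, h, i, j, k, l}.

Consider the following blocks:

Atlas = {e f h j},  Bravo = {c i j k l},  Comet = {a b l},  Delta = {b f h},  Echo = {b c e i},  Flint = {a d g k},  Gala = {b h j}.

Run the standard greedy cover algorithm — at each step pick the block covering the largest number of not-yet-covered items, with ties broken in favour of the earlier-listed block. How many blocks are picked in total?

4

Greedy: pick Bravo (covers 5 new) → pick Atlas (covers 3 new) → pick Flint (covers 3 new) → pick Comet (covers 1 new). Total picks: 4.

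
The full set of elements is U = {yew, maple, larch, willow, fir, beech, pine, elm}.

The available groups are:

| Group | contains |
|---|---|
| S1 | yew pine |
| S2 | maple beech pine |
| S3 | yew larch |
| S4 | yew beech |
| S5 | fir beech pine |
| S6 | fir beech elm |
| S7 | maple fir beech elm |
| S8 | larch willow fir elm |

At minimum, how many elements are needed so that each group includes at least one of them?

H = {larch, beech, pine} meets every group (each contains at least one member of H), and |H| = 3.
No choice of 2 elements meets every group, so 3 is the minimum.

3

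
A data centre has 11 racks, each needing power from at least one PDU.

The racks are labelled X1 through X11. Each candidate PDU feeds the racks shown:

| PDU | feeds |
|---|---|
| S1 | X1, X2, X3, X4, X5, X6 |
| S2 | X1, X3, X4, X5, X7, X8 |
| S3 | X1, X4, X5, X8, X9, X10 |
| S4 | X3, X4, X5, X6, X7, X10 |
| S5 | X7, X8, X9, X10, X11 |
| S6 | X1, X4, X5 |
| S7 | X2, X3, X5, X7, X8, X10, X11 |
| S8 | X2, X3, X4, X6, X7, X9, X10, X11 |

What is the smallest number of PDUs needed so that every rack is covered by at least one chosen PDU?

2

S1 and S5 together: S1 ∪ S5 = {X1, X2, X3, X4, X5, X6, X7, X8, X9, X10, X11} — every rack is covered.
No single PDU has all 11 racks (the largest, S8, has 8), so 2 is optimal.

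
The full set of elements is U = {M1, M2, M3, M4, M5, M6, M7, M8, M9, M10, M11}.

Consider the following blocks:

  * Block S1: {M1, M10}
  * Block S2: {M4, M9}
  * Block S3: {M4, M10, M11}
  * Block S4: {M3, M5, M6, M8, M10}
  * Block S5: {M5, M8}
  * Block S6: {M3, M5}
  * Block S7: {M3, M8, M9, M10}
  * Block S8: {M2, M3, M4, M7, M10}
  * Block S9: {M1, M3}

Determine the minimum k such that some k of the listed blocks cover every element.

Take {S1, S3, S4, S7, S8}. Their union is {M1, M2, M3, M4, M5, M6, M7, M8, M9, M10, M11}, which is all 11 elements.
No 4 of the 9 blocks cover everything (all 126 combinations miss at least one element), so 5 is optimal.

5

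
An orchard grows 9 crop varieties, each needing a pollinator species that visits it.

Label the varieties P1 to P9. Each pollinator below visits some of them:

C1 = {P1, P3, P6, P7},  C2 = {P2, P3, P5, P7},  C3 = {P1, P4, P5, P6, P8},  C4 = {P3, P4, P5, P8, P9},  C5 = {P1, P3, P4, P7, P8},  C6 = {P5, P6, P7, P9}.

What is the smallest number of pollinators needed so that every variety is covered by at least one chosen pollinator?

3

C2 and C5 and C6 together: C2 ∪ C5 ∪ C6 = {P1, P2, P3, P4, P5, P6, P7, P8, P9} — every variety is covered.
Only C2 contains P2, so C2 is forced; the remaining 5 varieties need at least 2 more pollinators (each remaining pollinator adds at most 4) — so at least 3 pollinators are needed, and 3 is optimal.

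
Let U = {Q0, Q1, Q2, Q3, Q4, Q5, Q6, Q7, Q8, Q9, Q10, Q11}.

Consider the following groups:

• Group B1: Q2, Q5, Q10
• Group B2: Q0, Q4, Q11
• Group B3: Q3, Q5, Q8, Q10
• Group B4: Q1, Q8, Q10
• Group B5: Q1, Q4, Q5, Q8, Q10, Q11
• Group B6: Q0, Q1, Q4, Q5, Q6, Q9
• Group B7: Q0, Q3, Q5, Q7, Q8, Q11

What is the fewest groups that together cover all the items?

3

Take {B1, B6, B7}. Their union is {Q0, Q1, Q2, Q3, Q4, Q5, Q6, Q7, Q8, Q9, Q10, Q11}, which is all 12 items.
Only B1 contains Q2, so B1 is forced; the remaining 9 items need at least 2 more groups (each remaining group adds at most 5) — so at least 3 groups are needed, and 3 is optimal.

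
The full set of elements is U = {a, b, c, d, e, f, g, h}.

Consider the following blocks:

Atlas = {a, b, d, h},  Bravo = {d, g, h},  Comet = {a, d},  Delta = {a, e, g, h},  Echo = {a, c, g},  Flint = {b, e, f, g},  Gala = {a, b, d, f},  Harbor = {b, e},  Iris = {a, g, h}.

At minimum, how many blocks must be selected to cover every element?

3

Delta and Echo and Gala together: Delta ∪ Echo ∪ Gala = {a, b, c, d, e, f, g, h} — every element is covered.
Only Echo contains c, so Echo is forced; the remaining 5 elements need at least 2 more blocks (each remaining block adds at most 3) — so at least 3 blocks are needed, and 3 is optimal.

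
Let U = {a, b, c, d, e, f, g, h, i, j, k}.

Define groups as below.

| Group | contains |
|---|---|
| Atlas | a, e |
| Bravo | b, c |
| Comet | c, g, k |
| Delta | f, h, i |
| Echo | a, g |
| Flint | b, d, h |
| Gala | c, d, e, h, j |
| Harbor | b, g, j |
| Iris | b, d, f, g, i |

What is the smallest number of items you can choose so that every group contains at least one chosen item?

Take T = {a, b, c, h}. Each listed group contains at least one of these, so T is a hitting set of size 4.
No choice of 3 items meets every group, so 4 is the minimum.

4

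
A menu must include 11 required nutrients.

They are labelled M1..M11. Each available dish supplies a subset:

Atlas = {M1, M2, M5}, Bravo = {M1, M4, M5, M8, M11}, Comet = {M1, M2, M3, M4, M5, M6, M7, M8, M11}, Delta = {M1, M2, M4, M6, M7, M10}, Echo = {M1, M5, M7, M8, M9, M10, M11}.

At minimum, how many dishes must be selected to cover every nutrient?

Comet and Echo together: Comet ∪ Echo = {M1, M2, M3, M4, M5, M6, M7, M8, M9, M10, M11} — every nutrient is covered.
No single dish has all 11 nutrients (the largest, Comet, has 9), so 2 is optimal.

2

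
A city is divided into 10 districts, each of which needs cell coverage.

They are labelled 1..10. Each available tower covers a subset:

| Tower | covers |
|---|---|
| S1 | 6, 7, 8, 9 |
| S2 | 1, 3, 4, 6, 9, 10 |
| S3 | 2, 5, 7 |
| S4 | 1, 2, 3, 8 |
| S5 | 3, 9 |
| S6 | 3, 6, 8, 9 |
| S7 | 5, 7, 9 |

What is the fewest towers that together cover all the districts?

Take {S1, S2, S3}. Their union is {1, 2, 3, 4, 5, 6, 7, 8, 9, 10}, which is all 10 districts.
Only S2 contains 4, so S2 is forced; the remaining 4 districts need at least 2 more towers (each remaining tower adds at most 3) — so at least 3 towers are needed, and 3 is optimal.

3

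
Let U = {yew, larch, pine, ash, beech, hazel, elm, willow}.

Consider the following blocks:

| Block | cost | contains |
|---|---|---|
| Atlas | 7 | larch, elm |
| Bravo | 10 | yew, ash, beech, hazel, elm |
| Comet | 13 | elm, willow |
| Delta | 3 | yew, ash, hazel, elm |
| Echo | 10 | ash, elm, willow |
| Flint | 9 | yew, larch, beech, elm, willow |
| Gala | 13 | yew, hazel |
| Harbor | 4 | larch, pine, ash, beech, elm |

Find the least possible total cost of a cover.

Delta, Flint, Harbor together cover every element (Delta ∪ Flint ∪ Harbor = {yew, larch, pine, ash, beech, hazel, elm, willow}); total cost 3 + 9 + 4 = 16.
No covering selection has total cost below 16.

16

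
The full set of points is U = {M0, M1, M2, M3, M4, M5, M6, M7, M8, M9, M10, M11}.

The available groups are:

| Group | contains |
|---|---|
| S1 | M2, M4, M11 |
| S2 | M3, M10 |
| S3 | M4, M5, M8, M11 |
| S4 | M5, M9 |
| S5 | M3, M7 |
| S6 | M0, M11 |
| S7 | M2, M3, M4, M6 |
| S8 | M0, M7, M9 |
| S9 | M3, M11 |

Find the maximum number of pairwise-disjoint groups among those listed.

S4, S5, S6 are pairwise disjoint (S4={M5,M9}; S5={M3,M7}; S6={M0,M11}).
Every remaining group overlaps one of these, and no 4 of the listed groups are pairwise disjoint, so 3 is the maximum.

3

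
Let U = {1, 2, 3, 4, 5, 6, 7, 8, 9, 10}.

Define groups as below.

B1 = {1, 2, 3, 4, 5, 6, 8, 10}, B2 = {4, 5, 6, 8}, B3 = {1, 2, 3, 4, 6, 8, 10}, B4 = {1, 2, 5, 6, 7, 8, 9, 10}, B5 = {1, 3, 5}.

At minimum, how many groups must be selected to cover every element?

B1 and B4 cover everything between them: the union {1, 2, 3, 4, 5, 6, 7, 8, 9, 10} is all of U.
No single group has all 10 elements (the largest, B1, has 8), so 2 is optimal.

2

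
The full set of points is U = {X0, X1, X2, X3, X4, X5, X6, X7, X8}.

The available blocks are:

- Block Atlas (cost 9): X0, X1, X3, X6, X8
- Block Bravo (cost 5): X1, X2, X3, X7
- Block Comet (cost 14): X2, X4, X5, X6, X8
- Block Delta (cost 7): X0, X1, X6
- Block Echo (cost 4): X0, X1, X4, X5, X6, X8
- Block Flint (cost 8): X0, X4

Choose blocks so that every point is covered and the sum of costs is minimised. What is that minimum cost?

9

Bravo, Echo together cover every point (Bravo ∪ Echo = {X0, X1, X2, X3, X4, X5, X6, X7, X8}); total cost 5 + 4 = 9.
No covering selection has total cost below 9.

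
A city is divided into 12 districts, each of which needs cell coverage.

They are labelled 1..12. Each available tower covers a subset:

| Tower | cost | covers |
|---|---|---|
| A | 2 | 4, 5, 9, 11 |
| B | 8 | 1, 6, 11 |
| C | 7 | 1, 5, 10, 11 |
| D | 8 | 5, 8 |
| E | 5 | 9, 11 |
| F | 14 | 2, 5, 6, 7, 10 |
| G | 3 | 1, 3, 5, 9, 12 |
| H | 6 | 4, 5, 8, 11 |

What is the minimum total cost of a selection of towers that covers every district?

F, G, H together cover every district (F ∪ G ∪ H = {1, 2, 3, 4, 5, 6, 7, 8, 9, 10, 11, 12}); total cost 14 + 3 + 6 = 23.
The greedy pick A, G, F, H costs 25; no covering selection beats 23.

23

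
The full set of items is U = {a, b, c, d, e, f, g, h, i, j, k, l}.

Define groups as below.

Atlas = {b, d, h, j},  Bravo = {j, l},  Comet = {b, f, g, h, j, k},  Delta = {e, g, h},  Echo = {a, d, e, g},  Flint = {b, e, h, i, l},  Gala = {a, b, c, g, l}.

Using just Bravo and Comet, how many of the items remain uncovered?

5

Union of Bravo, Comet = {b, f, g, h, j, k, l}.
Not covered: a, c, d, e, i — 5 items.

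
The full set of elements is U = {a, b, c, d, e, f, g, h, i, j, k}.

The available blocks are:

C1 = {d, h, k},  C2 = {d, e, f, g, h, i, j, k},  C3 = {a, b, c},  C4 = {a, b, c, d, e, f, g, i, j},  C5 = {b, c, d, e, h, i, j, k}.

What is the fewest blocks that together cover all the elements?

Take {C2, C3}. Their union is {a, b, c, d, e, f, g, h, i, j, k}, which is all 11 elements.
No single block has all 11 elements (the largest, C4, has 9), so 2 is optimal.

2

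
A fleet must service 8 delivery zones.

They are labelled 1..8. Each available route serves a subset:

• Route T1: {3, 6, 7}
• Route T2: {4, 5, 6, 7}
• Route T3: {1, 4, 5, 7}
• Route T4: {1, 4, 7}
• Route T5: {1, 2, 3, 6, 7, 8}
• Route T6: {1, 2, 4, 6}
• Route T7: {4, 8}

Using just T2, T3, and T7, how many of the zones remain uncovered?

Union of T2, T3, T7 = {1, 4, 5, 6, 7, 8}.
Not covered: 2, 3 — 2 zones.

2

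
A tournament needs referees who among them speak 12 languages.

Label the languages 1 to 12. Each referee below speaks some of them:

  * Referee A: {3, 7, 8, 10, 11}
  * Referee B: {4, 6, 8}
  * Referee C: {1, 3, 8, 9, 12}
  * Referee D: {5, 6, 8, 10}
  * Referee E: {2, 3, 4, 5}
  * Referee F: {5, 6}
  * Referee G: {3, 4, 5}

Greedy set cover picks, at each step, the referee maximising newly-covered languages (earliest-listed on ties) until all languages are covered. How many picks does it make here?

Greedy: pick A (covers 5 new) → pick C (covers 3 new) → pick E (covers 3 new) → pick B (covers 1 new). Total picks: 4.

4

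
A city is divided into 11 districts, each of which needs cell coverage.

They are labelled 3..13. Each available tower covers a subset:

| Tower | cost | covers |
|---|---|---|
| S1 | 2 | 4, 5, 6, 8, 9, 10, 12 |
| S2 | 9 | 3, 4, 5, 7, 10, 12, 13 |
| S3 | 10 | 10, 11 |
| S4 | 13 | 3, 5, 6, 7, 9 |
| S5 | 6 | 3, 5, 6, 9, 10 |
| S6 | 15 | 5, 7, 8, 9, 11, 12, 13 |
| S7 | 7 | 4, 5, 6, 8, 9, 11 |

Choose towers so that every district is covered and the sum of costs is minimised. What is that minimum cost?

16

S2, S7 together cover every district (S2 ∪ S7 = {3, 4, 5, 6, 7, 8, 9, 10, 11, 12, 13}); total cost 9 + 7 = 16.
The greedy pick S1, S2, S7 costs 18; no covering selection beats 16.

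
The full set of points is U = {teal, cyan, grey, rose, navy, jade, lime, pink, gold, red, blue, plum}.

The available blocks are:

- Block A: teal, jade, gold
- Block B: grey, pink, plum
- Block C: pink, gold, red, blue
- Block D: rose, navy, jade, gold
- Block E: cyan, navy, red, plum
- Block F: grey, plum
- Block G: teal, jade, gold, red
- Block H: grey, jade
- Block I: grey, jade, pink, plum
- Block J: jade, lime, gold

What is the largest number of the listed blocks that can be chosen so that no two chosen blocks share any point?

2

F, J are pairwise disjoint (F={grey,plum}; J={jade,lime,gold}).
Every remaining block overlaps one of these, and no 3 of the listed blocks are pairwise disjoint, so 2 is the maximum.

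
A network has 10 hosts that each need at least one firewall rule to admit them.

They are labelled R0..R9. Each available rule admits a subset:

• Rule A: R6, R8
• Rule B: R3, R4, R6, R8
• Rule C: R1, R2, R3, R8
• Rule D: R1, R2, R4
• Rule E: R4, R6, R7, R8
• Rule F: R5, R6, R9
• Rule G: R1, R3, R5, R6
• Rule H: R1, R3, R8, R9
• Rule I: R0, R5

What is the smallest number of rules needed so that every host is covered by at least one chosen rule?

C and E and H and I together: C ∪ E ∪ H ∪ I = {R0, R1, R2, R3, R4, R5, R6, R7, R8, R9} — every host is covered.
No 3 of the 9 rules cover everything (all 84 combinations miss at least one host), so 4 is optimal.

4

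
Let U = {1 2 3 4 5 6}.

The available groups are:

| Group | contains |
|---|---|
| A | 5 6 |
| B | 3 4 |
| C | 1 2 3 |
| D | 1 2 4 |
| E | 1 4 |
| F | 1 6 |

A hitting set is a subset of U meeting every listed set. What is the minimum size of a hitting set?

Take H = {3, 4, 6}. Each listed group contains at least one of these, so H is a hitting set of size 3.
No choice of 2 elements meets every group, so 3 is the minimum.

3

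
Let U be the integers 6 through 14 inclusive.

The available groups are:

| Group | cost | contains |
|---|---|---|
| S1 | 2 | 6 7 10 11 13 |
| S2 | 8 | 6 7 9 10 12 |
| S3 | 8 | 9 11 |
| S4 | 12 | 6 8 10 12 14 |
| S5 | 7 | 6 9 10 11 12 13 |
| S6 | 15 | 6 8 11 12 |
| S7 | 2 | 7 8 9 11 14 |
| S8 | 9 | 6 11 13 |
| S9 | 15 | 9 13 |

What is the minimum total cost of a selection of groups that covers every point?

S5, S7 together cover every point (S5 ∪ S7 = {6, 7, 8, 9, 10, 11, 12, 13, 14}); total cost 7 + 2 = 9.
The greedy pick S1, S7, S5 costs 11; no covering selection beats 9.

9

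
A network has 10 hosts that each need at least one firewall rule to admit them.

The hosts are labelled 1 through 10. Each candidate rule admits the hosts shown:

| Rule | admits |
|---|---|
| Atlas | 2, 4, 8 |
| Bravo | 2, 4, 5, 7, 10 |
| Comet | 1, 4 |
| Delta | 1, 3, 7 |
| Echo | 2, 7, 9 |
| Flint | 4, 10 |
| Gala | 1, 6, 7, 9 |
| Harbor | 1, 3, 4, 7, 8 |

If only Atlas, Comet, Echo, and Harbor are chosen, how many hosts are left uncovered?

3

Union of Atlas, Comet, Echo, Harbor = {1, 2, 3, 4, 7, 8, 9}.
Not covered: 5, 6, 10 — 3 hosts.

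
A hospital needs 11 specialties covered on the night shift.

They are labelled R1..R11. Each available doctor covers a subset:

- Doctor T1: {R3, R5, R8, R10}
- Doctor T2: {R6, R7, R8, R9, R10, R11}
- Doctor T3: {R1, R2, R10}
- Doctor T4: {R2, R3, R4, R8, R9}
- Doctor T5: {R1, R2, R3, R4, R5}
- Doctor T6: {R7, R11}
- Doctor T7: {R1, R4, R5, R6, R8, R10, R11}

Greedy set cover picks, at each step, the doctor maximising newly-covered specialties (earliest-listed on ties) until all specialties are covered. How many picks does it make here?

3

Greedy: pick T7 (covers 7 new) → pick T4 (covers 3 new) → pick T2 (covers 1 new). Total picks: 3.
(The true minimum cover uses only 2 doctors, so greedy is not optimal here.)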